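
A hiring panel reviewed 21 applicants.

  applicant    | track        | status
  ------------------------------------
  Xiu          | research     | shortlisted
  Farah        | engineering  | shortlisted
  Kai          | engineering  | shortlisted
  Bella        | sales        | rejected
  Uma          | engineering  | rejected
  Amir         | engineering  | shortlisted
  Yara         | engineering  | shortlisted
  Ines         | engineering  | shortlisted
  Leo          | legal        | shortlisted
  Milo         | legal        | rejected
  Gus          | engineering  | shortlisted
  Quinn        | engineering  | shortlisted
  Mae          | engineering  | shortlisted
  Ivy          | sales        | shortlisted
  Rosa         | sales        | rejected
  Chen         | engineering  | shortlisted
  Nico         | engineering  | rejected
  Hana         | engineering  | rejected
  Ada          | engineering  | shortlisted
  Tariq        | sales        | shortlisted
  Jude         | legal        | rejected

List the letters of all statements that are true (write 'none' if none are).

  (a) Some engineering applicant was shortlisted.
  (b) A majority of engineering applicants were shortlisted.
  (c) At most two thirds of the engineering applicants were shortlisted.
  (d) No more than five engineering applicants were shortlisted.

|A| = 13, |A ∩ B| = 10, |A ∖ B| = 3.
(a) A ∩ B ≠ ∅ (|A ∩ B| ≥ 1): holds.
(b) |A ∩ B| > |A ∖ B|: holds.
(c) |A ∩ B| / |A| ≤ 2/3: fails.
(d) |A ∩ B| ≤ 5: fails.

(a), (b)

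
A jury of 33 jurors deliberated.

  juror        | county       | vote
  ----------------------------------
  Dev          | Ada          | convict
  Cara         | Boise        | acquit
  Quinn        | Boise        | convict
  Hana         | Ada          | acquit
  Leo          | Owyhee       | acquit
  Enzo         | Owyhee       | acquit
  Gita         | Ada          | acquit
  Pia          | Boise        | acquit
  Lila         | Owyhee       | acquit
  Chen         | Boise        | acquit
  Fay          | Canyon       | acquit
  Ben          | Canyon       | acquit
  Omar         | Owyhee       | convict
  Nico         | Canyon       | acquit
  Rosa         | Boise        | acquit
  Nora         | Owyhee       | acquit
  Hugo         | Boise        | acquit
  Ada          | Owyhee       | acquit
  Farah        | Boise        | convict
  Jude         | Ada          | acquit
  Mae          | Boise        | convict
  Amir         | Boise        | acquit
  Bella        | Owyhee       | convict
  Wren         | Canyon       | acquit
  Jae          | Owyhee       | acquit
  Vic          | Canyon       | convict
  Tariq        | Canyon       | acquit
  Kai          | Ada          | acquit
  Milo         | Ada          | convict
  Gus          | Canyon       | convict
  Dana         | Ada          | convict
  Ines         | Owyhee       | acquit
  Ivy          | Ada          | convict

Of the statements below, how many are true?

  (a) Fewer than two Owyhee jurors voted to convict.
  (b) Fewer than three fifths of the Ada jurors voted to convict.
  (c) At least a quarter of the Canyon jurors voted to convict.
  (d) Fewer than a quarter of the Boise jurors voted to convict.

2

(a) Owyhee: |A| = 9, |A ∩ B| = 2; needs |A ∩ B| < 2 — false.
(b) Ada: |A| = 8, |A ∩ B| = 4; needs |A ∩ B| / |A| < 3/5 — true.
(c) Canyon: |A| = 7, |A ∩ B| = 2; needs |A ∩ B| / |A| ≥ 1/4 — true.
(d) Boise: |A| = 9, |A ∩ B| = 3; needs |A ∩ B| / |A| < 1/4 — false.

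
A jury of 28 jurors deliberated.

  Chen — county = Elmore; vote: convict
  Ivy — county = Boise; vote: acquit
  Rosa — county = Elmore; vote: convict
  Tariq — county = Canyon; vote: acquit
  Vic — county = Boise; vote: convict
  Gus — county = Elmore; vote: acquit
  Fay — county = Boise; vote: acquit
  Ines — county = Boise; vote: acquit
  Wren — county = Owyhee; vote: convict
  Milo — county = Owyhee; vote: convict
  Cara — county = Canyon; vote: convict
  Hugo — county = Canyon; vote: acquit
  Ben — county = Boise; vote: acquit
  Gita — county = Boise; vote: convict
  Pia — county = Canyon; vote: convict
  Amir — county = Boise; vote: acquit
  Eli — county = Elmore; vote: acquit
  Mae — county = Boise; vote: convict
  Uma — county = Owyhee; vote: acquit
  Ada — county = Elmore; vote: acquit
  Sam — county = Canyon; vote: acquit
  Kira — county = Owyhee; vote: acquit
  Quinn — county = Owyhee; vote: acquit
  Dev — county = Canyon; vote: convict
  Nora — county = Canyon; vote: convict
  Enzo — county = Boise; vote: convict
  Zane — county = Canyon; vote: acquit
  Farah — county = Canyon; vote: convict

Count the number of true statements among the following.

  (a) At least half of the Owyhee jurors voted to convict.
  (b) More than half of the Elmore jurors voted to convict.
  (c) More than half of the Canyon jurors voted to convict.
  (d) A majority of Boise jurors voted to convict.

1

(a) Owyhee: |A| = 5, |A ∩ B| = 2; needs |A ∩ B| ≥ |A ∖ B| — false.
(b) Elmore: |A| = 5, |A ∩ B| = 2; needs |A ∩ B| > |A ∖ B| — false.
(c) Canyon: |A| = 9, |A ∩ B| = 5; needs |A ∩ B| > |A ∖ B| — true.
(d) Boise: |A| = 9, |A ∩ B| = 4; needs |A ∩ B| > |A ∖ B| — false.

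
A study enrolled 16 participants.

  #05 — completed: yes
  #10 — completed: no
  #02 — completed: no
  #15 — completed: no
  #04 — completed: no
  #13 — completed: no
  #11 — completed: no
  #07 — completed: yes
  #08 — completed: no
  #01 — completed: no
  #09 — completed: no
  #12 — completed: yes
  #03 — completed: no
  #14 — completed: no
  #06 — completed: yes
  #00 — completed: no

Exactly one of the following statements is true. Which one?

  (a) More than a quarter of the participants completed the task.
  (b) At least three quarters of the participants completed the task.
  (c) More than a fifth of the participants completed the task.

|A| = 16, |A ∩ B| = 4, |A ∖ B| = 12.
(a) requires |A ∩ B| / |A| > 1/4: false.
(b) requires |A ∩ B| / |A| ≥ 3/4: false.
(c) requires |A ∩ B| / |A| > 1/5: true.

(c)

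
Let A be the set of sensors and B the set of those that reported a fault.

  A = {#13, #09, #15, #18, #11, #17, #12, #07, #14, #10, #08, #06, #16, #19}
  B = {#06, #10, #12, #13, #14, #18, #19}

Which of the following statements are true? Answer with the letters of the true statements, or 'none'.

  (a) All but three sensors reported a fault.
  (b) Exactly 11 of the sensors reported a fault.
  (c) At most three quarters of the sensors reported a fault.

(c)

|A| = 14, |A ∩ B| = 7, |A ∖ B| = 7.
(a) |A ∖ B| = 3: fails.
(b) |A ∩ B| = 11: fails.
(c) |A ∩ B| / |A| ≤ 3/4: holds.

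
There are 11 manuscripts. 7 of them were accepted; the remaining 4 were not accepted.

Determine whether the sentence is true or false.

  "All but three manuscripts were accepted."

Truth condition: |A ∖ B| = 3.
|A| = 11, |A ∩ B| = 7, |A ∖ B| = 4.
|A ∖ B| = 4, so the statement is false.

False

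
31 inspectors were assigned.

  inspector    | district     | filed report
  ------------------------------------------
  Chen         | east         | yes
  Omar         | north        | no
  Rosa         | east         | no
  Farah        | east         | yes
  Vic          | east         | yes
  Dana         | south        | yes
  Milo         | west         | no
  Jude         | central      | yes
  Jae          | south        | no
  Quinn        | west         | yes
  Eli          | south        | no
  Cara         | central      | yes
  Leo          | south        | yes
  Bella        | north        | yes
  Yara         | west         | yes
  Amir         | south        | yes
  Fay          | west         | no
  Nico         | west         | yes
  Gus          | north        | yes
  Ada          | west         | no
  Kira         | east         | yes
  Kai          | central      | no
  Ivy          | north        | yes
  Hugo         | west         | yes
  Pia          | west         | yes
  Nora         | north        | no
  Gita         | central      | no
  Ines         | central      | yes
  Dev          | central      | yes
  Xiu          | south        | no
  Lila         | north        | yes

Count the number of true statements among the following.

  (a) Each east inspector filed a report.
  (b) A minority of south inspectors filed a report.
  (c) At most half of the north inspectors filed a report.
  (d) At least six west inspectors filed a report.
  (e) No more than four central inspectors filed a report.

(a) east: |A| = 5, |A ∩ B| = 4; needs A ⊆ B, i.e. every element of A is in B (|A ∖ B| = 0) — false.
(b) south: |A| = 6, |A ∩ B| = 3; needs |A ∩ B| < |A ∖ B| — false.
(c) north: |A| = 6, |A ∩ B| = 4; needs |A ∩ B| ≤ |A ∖ B| — false.
(d) west: |A| = 8, |A ∩ B| = 5; needs |A ∩ B| ≥ 6 — false.
(e) central: |A| = 6, |A ∩ B| = 4; needs |A ∩ B| ≤ 4 — true.

1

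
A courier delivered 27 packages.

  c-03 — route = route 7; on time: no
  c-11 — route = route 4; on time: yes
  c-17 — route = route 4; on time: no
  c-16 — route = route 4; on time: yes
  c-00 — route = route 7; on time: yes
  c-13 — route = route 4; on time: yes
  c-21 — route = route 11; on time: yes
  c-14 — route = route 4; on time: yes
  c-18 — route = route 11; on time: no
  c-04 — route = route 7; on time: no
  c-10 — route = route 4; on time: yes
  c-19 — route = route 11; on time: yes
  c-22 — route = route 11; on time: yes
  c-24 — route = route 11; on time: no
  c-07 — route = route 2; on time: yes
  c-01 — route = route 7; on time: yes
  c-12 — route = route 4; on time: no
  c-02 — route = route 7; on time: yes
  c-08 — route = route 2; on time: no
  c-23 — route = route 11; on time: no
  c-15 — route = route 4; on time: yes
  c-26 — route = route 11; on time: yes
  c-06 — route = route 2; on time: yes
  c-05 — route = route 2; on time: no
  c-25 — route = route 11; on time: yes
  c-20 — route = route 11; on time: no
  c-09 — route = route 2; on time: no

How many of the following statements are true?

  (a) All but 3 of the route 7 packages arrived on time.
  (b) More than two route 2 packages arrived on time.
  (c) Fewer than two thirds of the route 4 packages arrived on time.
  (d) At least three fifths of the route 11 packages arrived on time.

0

(a) route 7: |A| = 5, |A ∩ B| = 3; needs |A ∖ B| = 3 — false.
(b) route 2: |A| = 5, |A ∩ B| = 2; needs |A ∩ B| > 2 — false.
(c) route 4: |A| = 8, |A ∩ B| = 6; needs |A ∩ B| / |A| < 2/3 — false.
(d) route 11: |A| = 9, |A ∩ B| = 5; needs |A ∩ B| / |A| ≥ 3/5 — false.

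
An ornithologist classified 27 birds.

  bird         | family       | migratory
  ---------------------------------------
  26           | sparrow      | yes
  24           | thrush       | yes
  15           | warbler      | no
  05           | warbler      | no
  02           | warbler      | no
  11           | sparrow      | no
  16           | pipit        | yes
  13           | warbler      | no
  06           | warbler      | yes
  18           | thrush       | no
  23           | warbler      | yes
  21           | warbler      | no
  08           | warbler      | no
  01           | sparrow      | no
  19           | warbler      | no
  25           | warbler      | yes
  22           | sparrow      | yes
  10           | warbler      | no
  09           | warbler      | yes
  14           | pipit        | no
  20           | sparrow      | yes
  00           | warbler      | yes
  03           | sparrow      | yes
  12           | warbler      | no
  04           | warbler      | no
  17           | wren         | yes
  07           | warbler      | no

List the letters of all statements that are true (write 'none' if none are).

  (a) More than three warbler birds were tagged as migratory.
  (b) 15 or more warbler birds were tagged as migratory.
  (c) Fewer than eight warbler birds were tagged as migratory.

|A| = 16, |A ∩ B| = 5, |A ∖ B| = 11.
(a) |A ∩ B| > 3: holds.
(b) |A ∩ B| ≥ 15: fails.
(c) |A ∩ B| < 8: holds.

(a), (c)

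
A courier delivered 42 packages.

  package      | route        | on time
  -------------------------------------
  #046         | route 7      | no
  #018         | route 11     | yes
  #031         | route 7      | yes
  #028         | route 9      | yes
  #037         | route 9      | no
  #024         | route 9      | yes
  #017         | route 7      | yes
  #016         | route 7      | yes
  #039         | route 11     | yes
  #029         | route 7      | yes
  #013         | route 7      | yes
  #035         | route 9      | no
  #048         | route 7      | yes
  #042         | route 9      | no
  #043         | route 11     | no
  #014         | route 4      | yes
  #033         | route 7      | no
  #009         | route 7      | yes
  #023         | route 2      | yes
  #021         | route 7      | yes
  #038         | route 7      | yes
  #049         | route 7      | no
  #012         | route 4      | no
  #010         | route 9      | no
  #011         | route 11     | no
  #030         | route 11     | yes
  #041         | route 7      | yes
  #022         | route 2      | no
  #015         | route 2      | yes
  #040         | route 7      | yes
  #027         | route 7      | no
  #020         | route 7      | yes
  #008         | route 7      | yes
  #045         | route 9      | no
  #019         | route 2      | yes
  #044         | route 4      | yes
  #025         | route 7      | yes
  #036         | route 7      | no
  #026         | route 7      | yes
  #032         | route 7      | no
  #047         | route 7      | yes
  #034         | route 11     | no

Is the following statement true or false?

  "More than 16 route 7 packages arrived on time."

False

'More than 16 route 7 packages arrived on time' holds iff |A ∩ B| > 16.
|A| = 22, |A ∩ B| = 16, |A ∖ B| = 6.
|A ∩ B| = 16, so the statement is false.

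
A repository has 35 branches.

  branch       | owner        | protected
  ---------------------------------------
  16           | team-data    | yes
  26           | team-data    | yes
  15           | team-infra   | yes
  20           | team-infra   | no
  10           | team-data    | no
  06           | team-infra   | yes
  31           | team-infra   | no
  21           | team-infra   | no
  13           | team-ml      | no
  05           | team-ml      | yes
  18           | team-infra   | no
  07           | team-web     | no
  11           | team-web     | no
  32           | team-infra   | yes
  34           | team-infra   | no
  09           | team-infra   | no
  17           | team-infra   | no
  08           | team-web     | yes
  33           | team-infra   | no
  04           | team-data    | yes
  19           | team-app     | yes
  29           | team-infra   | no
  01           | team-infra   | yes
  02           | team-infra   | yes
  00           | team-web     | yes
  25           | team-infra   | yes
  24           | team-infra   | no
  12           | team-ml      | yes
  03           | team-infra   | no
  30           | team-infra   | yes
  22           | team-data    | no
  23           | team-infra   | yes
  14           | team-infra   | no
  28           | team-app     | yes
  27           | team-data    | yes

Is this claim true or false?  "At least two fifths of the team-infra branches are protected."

The determiner here denotes the relation: |A ∩ B| / |A| ≥ 2/5.
|A| = 20, |A ∩ B| = 8, |A ∖ B| = 12.
|A ∩ B|/|A| = 8/20, so the statement is true.

True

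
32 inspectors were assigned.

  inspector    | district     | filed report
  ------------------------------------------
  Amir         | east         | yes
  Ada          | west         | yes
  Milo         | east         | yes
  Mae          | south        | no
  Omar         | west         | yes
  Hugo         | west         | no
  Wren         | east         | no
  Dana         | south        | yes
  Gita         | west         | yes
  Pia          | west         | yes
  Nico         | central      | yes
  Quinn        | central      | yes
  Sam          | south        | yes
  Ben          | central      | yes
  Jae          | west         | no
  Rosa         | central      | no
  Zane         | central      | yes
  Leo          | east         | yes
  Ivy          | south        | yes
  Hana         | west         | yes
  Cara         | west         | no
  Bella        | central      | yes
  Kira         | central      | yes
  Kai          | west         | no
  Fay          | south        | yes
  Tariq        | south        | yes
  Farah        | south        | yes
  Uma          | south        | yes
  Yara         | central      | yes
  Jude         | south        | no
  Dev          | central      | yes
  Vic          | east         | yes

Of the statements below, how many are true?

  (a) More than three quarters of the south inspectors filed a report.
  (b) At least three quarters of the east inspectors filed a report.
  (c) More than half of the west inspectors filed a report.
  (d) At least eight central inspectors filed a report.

4

(a) south: |A| = 9, |A ∩ B| = 7; needs |A ∩ B| / |A| > 3/4 — true.
(b) east: |A| = 5, |A ∩ B| = 4; needs |A ∩ B| / |A| ≥ 3/4 — true.
(c) west: |A| = 9, |A ∩ B| = 5; needs |A ∩ B| > |A ∖ B| — true.
(d) central: |A| = 9, |A ∩ B| = 8; needs |A ∩ B| ≥ 8 — true.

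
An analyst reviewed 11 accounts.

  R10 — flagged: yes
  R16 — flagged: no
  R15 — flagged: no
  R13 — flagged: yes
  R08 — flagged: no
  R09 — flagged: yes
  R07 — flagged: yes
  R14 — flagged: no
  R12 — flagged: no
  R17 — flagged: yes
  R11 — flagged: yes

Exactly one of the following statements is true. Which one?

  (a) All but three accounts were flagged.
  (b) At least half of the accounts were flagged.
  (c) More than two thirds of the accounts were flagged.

(b)

|A| = 11, |A ∩ B| = 6, |A ∖ B| = 5.
(a) requires |A ∖ B| = 3: false.
(b) requires |A ∩ B| ≥ |A ∖ B|: true.
(c) requires |A ∩ B| / |A| > 2/3: false.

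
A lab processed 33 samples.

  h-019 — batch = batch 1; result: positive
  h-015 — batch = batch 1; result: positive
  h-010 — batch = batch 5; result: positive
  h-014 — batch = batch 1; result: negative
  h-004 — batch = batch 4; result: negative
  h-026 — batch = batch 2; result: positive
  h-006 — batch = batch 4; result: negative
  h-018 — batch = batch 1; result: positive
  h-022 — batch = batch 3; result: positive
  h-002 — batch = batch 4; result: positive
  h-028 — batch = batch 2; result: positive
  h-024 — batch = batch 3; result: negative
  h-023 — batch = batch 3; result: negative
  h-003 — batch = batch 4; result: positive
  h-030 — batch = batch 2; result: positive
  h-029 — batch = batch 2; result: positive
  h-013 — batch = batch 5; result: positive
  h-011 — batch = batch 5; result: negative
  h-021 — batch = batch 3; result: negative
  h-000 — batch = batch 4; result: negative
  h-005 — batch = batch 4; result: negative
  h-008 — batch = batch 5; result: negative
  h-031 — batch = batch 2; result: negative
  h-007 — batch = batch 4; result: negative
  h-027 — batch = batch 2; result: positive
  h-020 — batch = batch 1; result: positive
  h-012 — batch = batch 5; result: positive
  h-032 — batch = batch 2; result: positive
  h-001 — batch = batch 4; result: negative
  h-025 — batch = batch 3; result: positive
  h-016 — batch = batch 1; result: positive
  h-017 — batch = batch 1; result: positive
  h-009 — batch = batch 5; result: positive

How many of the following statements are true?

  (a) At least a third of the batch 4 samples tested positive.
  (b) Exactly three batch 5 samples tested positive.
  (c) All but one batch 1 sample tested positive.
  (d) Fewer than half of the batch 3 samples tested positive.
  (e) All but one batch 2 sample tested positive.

(a) batch 4: |A| = 8, |A ∩ B| = 2; needs |A ∩ B| / |A| ≥ 1/3 — false.
(b) batch 5: |A| = 6, |A ∩ B| = 4; needs |A ∩ B| = 3 — false.
(c) batch 1: |A| = 7, |A ∩ B| = 6; needs |A ∖ B| = 1 — true.
(d) batch 3: |A| = 5, |A ∩ B| = 2; needs |A ∩ B| < |A ∖ B| — true.
(e) batch 2: |A| = 7, |A ∩ B| = 6; needs |A ∖ B| = 1 — true.

3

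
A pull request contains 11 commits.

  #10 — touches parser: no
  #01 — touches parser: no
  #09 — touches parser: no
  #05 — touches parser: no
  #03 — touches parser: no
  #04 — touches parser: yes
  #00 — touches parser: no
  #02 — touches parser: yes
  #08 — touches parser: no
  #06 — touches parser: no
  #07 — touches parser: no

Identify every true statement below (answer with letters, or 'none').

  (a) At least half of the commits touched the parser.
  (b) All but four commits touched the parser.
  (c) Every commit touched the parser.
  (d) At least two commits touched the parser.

|A| = 11, |A ∩ B| = 2, |A ∖ B| = 9.
(a) |A ∩ B| ≥ |A ∖ B|: fails.
(b) |A ∖ B| = 4: fails.
(c) A ⊆ B, i.e. every element of A is in B (|A ∖ B| = 0): fails.
(d) |A ∩ B| ≥ 2: holds.

(d)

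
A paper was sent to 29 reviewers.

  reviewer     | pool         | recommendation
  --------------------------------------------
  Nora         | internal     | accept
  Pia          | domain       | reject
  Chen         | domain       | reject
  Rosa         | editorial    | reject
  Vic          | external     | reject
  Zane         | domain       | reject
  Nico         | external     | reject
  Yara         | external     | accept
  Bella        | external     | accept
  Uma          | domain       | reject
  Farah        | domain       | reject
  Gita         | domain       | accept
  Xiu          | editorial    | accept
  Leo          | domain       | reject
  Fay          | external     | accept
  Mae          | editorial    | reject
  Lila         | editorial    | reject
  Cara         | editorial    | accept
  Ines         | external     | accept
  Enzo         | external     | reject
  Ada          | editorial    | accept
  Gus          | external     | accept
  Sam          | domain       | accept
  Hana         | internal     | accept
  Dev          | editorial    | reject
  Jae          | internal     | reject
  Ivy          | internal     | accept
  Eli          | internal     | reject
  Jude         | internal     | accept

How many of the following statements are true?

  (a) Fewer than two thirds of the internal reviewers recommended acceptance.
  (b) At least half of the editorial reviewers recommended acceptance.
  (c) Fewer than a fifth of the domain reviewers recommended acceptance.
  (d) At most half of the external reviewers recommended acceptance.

0

(a) internal: |A| = 6, |A ∩ B| = 4; needs |A ∩ B| / |A| < 2/3 — false.
(b) editorial: |A| = 7, |A ∩ B| = 3; needs |A ∩ B| ≥ |A ∖ B| — false.
(c) domain: |A| = 8, |A ∩ B| = 2; needs |A ∩ B| / |A| < 1/5 — false.
(d) external: |A| = 8, |A ∩ B| = 5; needs |A ∩ B| ≤ |A ∖ B| — false.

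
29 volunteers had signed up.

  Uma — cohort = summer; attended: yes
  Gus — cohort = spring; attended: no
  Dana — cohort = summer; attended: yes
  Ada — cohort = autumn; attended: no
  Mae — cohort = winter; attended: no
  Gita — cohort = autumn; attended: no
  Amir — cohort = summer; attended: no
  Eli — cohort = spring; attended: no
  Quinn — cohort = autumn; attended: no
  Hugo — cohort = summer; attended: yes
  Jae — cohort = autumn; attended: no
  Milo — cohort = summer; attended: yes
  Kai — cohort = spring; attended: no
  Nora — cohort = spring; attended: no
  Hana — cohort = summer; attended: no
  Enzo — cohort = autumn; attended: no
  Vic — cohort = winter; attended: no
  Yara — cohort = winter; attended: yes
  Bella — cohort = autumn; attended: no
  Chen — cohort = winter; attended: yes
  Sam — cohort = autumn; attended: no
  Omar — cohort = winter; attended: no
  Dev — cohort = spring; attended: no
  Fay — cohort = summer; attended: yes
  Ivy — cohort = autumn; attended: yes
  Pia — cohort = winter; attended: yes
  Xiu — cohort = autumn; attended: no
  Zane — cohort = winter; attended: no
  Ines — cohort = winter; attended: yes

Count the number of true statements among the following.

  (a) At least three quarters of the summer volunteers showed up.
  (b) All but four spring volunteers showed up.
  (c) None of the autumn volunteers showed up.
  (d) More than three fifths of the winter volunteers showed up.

0

(a) summer: |A| = 7, |A ∩ B| = 5; needs |A ∩ B| / |A| ≥ 3/4 — false.
(b) spring: |A| = 5, |A ∩ B| = 0; needs |A ∖ B| = 4 — false.
(c) autumn: |A| = 9, |A ∩ B| = 1; needs A ∩ B = ∅ (|A ∩ B| = 0) — false.
(d) winter: |A| = 8, |A ∩ B| = 4; needs |A ∩ B| / |A| > 3/5 — false.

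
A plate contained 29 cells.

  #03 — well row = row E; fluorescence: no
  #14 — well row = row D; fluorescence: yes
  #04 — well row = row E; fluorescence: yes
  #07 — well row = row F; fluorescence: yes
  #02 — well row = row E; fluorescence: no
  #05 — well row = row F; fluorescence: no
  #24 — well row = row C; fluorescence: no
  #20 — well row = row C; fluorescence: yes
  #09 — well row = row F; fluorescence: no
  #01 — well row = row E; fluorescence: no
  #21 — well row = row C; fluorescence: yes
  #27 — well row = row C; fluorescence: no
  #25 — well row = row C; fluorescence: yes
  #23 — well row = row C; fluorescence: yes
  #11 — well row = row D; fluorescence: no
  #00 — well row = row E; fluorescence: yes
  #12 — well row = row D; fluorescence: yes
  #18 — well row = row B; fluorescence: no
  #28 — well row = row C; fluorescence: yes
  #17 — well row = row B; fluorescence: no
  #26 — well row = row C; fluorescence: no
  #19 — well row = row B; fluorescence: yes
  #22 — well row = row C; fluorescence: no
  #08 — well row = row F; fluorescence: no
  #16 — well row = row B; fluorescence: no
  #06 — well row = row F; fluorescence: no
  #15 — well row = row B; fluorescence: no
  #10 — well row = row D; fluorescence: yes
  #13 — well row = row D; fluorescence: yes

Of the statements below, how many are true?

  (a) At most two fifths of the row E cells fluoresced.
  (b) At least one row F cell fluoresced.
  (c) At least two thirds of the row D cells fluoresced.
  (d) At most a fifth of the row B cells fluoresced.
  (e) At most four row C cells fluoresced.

4

(a) row E: |A| = 5, |A ∩ B| = 2; needs |A ∩ B| / |A| ≤ 2/5 — true.
(b) row F: |A| = 5, |A ∩ B| = 1; needs A ∩ B ≠ ∅ (|A ∩ B| ≥ 1) — true.
(c) row D: |A| = 5, |A ∩ B| = 4; needs |A ∩ B| / |A| ≥ 2/3 — true.
(d) row B: |A| = 5, |A ∩ B| = 1; needs |A ∩ B| / |A| ≤ 1/5 — true.
(e) row C: |A| = 9, |A ∩ B| = 5; needs |A ∩ B| ≤ 4 — false.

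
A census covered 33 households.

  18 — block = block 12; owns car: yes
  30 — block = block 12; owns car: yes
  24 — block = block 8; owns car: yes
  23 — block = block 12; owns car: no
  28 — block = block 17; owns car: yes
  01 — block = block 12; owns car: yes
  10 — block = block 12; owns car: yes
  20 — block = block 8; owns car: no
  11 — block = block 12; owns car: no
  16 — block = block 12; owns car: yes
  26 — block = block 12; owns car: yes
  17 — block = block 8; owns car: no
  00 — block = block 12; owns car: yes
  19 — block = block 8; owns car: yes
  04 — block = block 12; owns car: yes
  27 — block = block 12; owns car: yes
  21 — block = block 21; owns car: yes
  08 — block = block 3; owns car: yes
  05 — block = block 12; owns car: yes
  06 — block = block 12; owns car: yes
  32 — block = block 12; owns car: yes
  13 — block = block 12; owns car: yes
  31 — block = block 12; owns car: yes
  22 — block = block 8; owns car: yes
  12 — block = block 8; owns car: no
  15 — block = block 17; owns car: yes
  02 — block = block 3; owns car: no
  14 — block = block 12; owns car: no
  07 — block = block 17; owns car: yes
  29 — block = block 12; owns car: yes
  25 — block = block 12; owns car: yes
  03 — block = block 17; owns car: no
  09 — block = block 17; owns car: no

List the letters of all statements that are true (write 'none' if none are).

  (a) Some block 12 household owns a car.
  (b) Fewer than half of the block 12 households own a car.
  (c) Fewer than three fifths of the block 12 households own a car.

|A| = 19, |A ∩ B| = 16, |A ∖ B| = 3.
(a) A ∩ B ≠ ∅ (|A ∩ B| ≥ 1): holds.
(b) |A ∩ B| < |A ∖ B|: fails.
(c) |A ∩ B| / |A| < 3/5: fails.

(a)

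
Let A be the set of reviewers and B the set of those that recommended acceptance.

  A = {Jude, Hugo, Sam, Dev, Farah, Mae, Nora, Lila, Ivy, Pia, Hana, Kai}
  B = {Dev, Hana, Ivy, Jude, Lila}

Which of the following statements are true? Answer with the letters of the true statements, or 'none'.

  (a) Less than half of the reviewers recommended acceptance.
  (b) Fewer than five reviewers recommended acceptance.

|A| = 12, |A ∩ B| = 5, |A ∖ B| = 7.
(a) |A ∩ B| < |A ∖ B|: holds.
(b) |A ∩ B| < 5: fails.

(a)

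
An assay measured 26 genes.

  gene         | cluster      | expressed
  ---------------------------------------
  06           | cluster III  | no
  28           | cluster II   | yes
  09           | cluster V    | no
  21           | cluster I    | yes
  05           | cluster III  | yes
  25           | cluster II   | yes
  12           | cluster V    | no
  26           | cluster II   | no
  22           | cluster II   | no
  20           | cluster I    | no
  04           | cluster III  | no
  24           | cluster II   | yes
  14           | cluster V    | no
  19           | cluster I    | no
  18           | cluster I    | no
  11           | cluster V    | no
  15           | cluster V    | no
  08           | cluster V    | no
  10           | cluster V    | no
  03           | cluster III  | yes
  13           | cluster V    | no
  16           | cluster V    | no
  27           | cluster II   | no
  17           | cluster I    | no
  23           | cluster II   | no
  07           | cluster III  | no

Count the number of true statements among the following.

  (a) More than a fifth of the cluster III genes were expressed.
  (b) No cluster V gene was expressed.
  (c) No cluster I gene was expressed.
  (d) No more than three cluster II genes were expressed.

(a) cluster III: |A| = 5, |A ∩ B| = 2; needs |A ∩ B| / |A| > 1/5 — true.
(b) cluster V: |A| = 9, |A ∩ B| = 0; needs A ∩ B = ∅ (|A ∩ B| = 0) — true.
(c) cluster I: |A| = 5, |A ∩ B| = 1; needs A ∩ B = ∅ (|A ∩ B| = 0) — false.
(d) cluster II: |A| = 7, |A ∩ B| = 3; needs |A ∩ B| ≤ 3 — true.

3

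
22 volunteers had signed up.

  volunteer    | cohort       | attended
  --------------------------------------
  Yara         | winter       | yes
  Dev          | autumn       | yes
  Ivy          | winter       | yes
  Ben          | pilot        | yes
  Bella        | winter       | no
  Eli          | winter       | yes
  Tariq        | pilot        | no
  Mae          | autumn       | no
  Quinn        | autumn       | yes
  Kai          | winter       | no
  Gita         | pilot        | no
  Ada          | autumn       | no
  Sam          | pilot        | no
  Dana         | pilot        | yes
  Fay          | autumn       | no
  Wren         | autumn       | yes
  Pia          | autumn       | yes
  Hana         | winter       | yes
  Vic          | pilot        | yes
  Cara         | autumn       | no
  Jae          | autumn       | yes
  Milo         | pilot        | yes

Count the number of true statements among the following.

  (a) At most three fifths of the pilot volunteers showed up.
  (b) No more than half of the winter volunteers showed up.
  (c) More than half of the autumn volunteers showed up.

2

(a) pilot: |A| = 7, |A ∩ B| = 4; needs |A ∩ B| / |A| ≤ 3/5 — true.
(b) winter: |A| = 6, |A ∩ B| = 4; needs |A ∩ B| ≤ |A ∖ B| — false.
(c) autumn: |A| = 9, |A ∩ B| = 5; needs |A ∩ B| > |A ∖ B| — true.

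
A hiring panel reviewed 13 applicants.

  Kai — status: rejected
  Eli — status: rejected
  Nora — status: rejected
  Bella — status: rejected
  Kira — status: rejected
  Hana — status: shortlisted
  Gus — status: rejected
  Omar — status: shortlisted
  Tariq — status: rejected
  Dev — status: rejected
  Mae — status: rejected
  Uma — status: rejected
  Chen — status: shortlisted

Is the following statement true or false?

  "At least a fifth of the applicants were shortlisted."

The determiner here denotes the relation: |A ∩ B| / |A| ≥ 1/5.
A (the restrictor) = {Kai, Eli, Nora, Bella, Kira, Hana, Gus, Omar, Tariq, Dev, Mae, Uma, Chen}, |A| = 13.
A ∩ B = {Hana, Omar, Chen}, so |A ∩ B| = 3.
A ∖ B = {Kai, Eli, Nora, Bella, Kira, Gus, Tariq, Dev, Mae, Uma}, so |A ∖ B| = 10.
|A ∩ B|/|A| = 3/13, so the statement is true.

True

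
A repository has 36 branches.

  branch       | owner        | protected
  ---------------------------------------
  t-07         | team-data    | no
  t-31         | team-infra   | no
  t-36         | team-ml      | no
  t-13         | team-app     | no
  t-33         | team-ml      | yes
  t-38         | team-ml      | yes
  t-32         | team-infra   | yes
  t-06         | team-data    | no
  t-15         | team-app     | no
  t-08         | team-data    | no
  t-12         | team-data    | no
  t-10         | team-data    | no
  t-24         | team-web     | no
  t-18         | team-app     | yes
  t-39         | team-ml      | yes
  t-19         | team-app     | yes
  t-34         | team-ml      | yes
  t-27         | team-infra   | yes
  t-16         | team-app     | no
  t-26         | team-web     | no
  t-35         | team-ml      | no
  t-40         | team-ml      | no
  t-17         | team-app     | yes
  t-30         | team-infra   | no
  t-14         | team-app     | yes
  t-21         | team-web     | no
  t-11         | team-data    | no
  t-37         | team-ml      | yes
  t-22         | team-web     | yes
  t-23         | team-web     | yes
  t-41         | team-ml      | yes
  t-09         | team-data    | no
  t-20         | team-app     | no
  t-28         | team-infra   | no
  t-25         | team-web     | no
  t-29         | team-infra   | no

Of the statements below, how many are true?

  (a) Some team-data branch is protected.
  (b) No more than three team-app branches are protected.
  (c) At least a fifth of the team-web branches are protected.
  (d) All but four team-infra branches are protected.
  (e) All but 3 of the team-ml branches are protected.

3

(a) team-data: |A| = 7, |A ∩ B| = 0; needs A ∩ B ≠ ∅ (|A ∩ B| ≥ 1) — false.
(b) team-app: |A| = 8, |A ∩ B| = 4; needs |A ∩ B| ≤ 3 — false.
(c) team-web: |A| = 6, |A ∩ B| = 2; needs |A ∩ B| / |A| ≥ 1/5 — true.
(d) team-infra: |A| = 6, |A ∩ B| = 2; needs |A ∖ B| = 4 — true.
(e) team-ml: |A| = 9, |A ∩ B| = 6; needs |A ∖ B| = 3 — true.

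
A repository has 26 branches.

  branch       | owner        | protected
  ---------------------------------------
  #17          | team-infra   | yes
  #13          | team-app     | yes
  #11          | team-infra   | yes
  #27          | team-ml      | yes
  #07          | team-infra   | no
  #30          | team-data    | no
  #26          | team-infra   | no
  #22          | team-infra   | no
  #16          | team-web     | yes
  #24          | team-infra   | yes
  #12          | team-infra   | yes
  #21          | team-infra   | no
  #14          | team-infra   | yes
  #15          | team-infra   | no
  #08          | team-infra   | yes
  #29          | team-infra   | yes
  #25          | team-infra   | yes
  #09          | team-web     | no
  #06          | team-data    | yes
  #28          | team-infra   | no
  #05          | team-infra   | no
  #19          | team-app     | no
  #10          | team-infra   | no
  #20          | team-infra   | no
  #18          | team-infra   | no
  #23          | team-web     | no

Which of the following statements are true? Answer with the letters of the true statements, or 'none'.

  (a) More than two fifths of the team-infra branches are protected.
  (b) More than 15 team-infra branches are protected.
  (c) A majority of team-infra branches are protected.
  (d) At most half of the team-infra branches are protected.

|A| = 18, |A ∩ B| = 8, |A ∖ B| = 10.
(a) |A ∩ B| / |A| > 2/5: holds.
(b) |A ∩ B| > 15: fails.
(c) |A ∩ B| > |A ∖ B|: fails.
(d) |A ∩ B| ≤ |A ∖ B|: holds.

(a), (d)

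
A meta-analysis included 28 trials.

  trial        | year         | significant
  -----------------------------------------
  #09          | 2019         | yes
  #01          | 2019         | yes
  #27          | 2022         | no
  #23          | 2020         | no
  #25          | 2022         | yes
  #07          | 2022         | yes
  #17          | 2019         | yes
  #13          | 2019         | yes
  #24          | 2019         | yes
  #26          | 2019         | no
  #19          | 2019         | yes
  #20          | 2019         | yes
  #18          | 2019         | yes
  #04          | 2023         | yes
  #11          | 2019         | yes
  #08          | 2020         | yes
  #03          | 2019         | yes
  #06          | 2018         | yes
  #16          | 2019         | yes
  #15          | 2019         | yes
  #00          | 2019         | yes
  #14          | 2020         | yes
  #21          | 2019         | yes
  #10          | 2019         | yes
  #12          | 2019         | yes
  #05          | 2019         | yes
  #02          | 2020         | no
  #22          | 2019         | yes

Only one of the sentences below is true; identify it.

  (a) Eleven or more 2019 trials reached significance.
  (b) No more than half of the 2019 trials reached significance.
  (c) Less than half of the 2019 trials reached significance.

|A| = 19, |A ∩ B| = 18, |A ∖ B| = 1.
(a) requires |A ∩ B| ≥ 11: true.
(b) requires |A ∩ B| ≤ |A ∖ B|: false.
(c) requires |A ∩ B| < |A ∖ B|: false.

(a)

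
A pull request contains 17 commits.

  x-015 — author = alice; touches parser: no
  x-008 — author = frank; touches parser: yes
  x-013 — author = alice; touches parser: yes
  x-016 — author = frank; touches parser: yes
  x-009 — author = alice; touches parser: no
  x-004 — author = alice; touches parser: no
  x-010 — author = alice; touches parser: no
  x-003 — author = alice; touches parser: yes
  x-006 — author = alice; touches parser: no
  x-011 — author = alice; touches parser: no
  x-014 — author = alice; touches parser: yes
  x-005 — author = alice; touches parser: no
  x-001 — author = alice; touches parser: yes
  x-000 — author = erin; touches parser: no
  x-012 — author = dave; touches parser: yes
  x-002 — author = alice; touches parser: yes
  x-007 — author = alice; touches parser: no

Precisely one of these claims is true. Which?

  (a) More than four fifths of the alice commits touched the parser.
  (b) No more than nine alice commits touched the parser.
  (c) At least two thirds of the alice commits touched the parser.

|A| = 13, |A ∩ B| = 5, |A ∖ B| = 8.
(a) requires |A ∩ B| / |A| > 4/5: false.
(b) requires |A ∩ B| ≤ 9: true.
(c) requires |A ∩ B| / |A| ≥ 2/3: false.

(b)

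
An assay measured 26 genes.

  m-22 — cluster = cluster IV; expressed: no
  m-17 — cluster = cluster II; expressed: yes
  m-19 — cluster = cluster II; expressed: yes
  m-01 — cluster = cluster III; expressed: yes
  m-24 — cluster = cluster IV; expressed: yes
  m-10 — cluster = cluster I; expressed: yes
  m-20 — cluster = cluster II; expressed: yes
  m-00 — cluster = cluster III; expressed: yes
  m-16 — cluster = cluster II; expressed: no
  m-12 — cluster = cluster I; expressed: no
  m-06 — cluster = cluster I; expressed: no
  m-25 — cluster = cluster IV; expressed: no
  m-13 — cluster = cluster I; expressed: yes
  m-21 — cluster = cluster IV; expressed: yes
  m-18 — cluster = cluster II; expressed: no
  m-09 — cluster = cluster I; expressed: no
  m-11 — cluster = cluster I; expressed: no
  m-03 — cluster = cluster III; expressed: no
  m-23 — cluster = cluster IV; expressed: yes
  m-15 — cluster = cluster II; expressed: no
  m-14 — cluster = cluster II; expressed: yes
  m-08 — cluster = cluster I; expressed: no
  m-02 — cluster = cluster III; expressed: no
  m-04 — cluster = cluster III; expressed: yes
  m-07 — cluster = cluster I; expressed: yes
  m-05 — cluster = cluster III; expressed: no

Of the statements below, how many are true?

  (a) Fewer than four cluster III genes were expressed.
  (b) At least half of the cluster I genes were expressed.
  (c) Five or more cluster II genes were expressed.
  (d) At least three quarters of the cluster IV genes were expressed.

1

(a) cluster III: |A| = 6, |A ∩ B| = 3; needs |A ∩ B| < 4 — true.
(b) cluster I: |A| = 8, |A ∩ B| = 3; needs |A ∩ B| ≥ |A ∖ B| — false.
(c) cluster II: |A| = 7, |A ∩ B| = 4; needs |A ∩ B| ≥ 5 — false.
(d) cluster IV: |A| = 5, |A ∩ B| = 3; needs |A ∩ B| / |A| ≥ 3/4 — false.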